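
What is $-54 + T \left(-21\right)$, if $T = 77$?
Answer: $-1671$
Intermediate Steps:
$-54 + T \left(-21\right) = -54 + 77 \left(-21\right) = -54 - 1617 = -1671$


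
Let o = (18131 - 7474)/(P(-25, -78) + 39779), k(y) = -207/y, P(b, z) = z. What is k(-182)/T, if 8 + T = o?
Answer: -2739369/18621694 ≈ -0.14711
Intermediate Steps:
o = 10657/39701 (o = (18131 - 7474)/(-78 + 39779) = 10657/39701 ≈ 0.26843)
T = -306951/39701 (T = -8 + 10657/39701 = -306951/39701 ≈ -7.7316)
k(-182)/T = (-207/(-182))/(-306951/39701) = -207*(-1/182)*(-39701/306951) = (207/182)*(-39701/306951) = -2739369/18621694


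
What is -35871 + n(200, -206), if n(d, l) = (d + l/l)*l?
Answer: -77277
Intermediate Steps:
n(d, l) = l*(1 + d) (n(d, l) = (d + 1)*l = (1 + d)*l = l*(1 + d))
-35871 + n(200, -206) = -35871 - 206*(1 + 200) = -35871 - 206*201 = -35871 - 41406 = -77277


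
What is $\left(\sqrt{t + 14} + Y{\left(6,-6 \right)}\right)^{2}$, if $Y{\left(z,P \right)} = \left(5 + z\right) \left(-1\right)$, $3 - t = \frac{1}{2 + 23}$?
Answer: $\frac{3449}{25} - \frac{44 \sqrt{106}}{5} \approx 47.358$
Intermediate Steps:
$t = \frac{74}{25}$ ($t = 3 - \frac{1}{2 + 23} = 3 - \frac{1}{25} = \frac{74}{25} \approx 2.96$)
$Y{\left(z,P \right)} = -5 - z$
$\left(\sqrt{t + 14} + Y{\left(6,-6 \right)}\right)^{2} = \left(\sqrt{\frac{74}{25} + 14} - 11\right)^{2} = \left(\sqrt{\frac{424}{25}} - 11\right)^{2} = \left(\frac{2 \sqrt{106}}{5} - 11\right)^{2} = \left(-11 + \frac{2 \sqrt{106}}{5}\right)^{2}$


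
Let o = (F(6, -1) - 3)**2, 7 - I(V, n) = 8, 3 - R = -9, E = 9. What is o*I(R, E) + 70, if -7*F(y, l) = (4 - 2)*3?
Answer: 2701/49 ≈ 55.122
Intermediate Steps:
R = 12 (R = 3 - 1*(-9) = 3 + 9 = 12)
I(V, n) = -1 (I(V, n) = 7 - 1*8 = 7 - 8 = -1)
F(y, l) = -6/7 (F(y, l) = -(4 - 2)*3/7 = -2*3/7 = -1/7*6 = -6/7)
o = 729/49 (o = (-6/7 - 3)**2 = (-27/7)**2 = 729/49 ≈ 14.878)
o*I(R, E) + 70 = (729/49)*(-1) + 70 = -729/49 + 70 = 2701/49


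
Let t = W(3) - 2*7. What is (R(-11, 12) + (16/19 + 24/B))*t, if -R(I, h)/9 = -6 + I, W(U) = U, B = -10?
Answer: -158257/95 ≈ -1665.9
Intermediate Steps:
R(I, h) = 54 - 9*I (R(I, h) = -9*(-6 + I) = 54 - 9*I)
t = -11 (t = 3 - 2*7 = 3 - 14 = -11)
(R(-11, 12) + (16/19 + 24/B))*t = ((54 - 9*(-11)) + (16/19 + 24/(-10)))*(-11) = ((54 + 99) + (16*(1/19) + 24*(-⅒)))*(-11) = (153 + (16/19 - 12/5))*(-11) = (153 - 148/95)*(-11) = (14387/95)*(-11) = -158257/95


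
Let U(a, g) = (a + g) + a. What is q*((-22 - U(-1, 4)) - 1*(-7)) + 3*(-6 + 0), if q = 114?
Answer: -1956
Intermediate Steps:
U(a, g) = g + 2*a
q*((-22 - U(-1, 4)) - 1*(-7)) + 3*(-6 + 0) = 114*((-22 - (4 + 2*(-1))) - 1*(-7)) + 3*(-6 + 0) = 114*((-22 - (4 - 2)) + 7) + 3*(-6) = 114*((-22 - 1*2) + 7) - 18 = 114*((-22 - 2) + 7) - 18 = 114*(-24 + 7) - 18 = 114*(-17) - 18 = -1938 - 18 = -1956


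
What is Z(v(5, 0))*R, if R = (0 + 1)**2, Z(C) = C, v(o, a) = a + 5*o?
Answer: 25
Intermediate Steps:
R = 1 (R = 1**2 = 1)
Z(v(5, 0))*R = (0 + 5*5)*1 = (0 + 25)*1 = 25*1 = 25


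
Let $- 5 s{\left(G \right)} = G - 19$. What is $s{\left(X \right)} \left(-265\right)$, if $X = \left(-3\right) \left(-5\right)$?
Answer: $-212$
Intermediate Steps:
$X = 15$
$s{\left(G \right)} = \frac{19}{5} - \frac{G}{5}$ ($s{\left(G \right)} = - \frac{G - 19}{5} = - \frac{-19 + G}{5} = \frac{19}{5} - \frac{G}{5}$)
$s{\left(X \right)} \left(-265\right) = \left(\frac{19}{5} - 3\right) \left(-265\right) = \frac{4}{5} \left(-265\right) = -212$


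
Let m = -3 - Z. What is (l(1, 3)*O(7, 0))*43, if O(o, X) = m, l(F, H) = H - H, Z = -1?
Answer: 0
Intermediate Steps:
l(F, H) = 0
m = -2 (m = -3 - 1*(-1) = -3 + 1 = -2)
O(o, X) = -2
(l(1, 3)*O(7, 0))*43 = (0*(-2))*43 = 0*43 = 0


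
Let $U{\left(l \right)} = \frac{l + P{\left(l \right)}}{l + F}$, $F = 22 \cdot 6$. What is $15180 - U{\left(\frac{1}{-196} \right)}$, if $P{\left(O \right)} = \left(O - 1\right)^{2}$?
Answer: $\frac{76973430267}{5070716} \approx 15180.0$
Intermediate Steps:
$P{\left(O \right)} = \left(-1 + O\right)^{2}$
$F = 132$
$U{\left(l \right)} = \frac{l + \left(-1 + l\right)^{2}}{132 + l}$ ($U{\left(l \right)} = \frac{l + \left(-1 + l\right)^{2}}{l + 132} = \frac{l + \left(-1 + l\right)^{2}}{132 + l}$)
$15180 - U{\left(\frac{1}{-196} \right)} = 15180 - \frac{\frac{1}{-196} + \left(-1 + \frac{1}{-196}\right)^{2}}{132 + \frac{1}{-196}} = 15180 - \frac{- \frac{1}{196} + \left(-1 - \frac{1}{196}\right)^{2}}{132 - \frac{1}{196}} = 15180 - \frac{- \frac{1}{196} + \left(- \frac{197}{196}\right)^{2}}{\frac{25871}{196}} = 15180 - \frac{196 \left(- \frac{1}{196} + \frac{38809}{38416}\right)}{25871} = 15180 - \frac{196}{25871} \cdot \frac{38613}{38416} = 15180 - \frac{38613}{5070716} = \frac{76973430267}{5070716}$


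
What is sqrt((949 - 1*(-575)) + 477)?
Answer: sqrt(2001) ≈ 44.733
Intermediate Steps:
sqrt((949 - 1*(-575)) + 477) = sqrt((949 + 575) + 477) = sqrt(1524 + 477) = sqrt(2001)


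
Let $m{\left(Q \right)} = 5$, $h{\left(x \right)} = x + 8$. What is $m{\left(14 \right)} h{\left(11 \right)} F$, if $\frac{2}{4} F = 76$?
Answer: $14440$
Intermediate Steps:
$F = 152$ ($F = 2 \cdot 76 = 152$)
$h{\left(x \right)} = 8 + x$
$m{\left(14 \right)} h{\left(11 \right)} F = 5 \left(8 + 11\right) 152 = 5 \cdot 19 \cdot 152 = 95 \cdot 152 = 14440$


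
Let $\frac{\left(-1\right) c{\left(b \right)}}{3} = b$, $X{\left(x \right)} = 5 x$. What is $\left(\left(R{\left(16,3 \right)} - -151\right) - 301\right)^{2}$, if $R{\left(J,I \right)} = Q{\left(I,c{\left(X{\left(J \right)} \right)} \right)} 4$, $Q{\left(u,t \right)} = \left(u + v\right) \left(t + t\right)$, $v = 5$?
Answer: $240560100$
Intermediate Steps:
$c{\left(b \right)} = - 3 b$
$Q{\left(u,t \right)} = 2 t \left(5 + u\right)$ ($Q{\left(u,t \right)} = \left(u + 5\right) \left(t + t\right) = \left(5 + u\right) 2 t = 2 t \left(5 + u\right)$)
$R{\left(J,I \right)} = - 120 J \left(5 + I\right)$ ($R{\left(J,I \right)} = 2 \left(- 3 \cdot 5 J\right) \left(5 + I\right) 4 = 2 \left(- 15 J\right) \left(5 + I\right) 4 = - 30 J \left(5 + I\right) 4 = - 120 J \left(5 + I\right)$)
$\left(\left(R{\left(16,3 \right)} - -151\right) - 301\right)^{2} = \left(\left(\left(-120\right) 16 \left(5 + 3\right) - -151\right) - 301\right)^{2} = \left(\left(\left(-120\right) 16 \cdot 8 + 151\right) - 301\right)^{2} = \left(\left(-15360 + 151\right) - 301\right)^{2} = \left(-15209 - 301\right)^{2} = \left(-15510\right)^{2} = 240560100$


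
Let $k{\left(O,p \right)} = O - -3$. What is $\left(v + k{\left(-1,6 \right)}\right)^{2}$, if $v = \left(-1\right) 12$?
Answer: $100$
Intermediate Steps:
$k{\left(O,p \right)} = 3 + O$ ($k{\left(O,p \right)} = O + 3 = 3 + O$)
$v = -12$
$\left(v + k{\left(-1,6 \right)}\right)^{2} = \left(-12 + \left(3 - 1\right)\right)^{2} = \left(-12 + 2\right)^{2} = \left(-10\right)^{2} = 100$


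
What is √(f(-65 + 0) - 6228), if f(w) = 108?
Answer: 6*I*√170 ≈ 78.23*I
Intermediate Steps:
√(f(-65 + 0) - 6228) = √(108 - 6228) = √(-6120) = 6*I*√170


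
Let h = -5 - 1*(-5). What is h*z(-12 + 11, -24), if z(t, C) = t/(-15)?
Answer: 0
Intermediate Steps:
z(t, C) = -t/15 (z(t, C) = t*(-1/15) = -t/15)
h = 0 (h = -5 + 5 = 0)
h*z(-12 + 11, -24) = 0*(-(-12 + 11)/15) = 0*(-1/15*(-1)) = 0*(1/15) = 0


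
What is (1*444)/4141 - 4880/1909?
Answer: -19360484/7905169 ≈ -2.4491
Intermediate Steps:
(1*444)/4141 - 4880/1909 = 444*(1/4141) - 4880*1/1909 = 444/4141 - 4880/1909 = -19360484/7905169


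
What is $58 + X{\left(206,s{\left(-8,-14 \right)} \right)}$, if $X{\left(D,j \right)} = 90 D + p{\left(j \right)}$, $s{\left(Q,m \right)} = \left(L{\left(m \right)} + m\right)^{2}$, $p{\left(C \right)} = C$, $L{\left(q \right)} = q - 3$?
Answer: $19559$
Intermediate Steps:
$L{\left(q \right)} = -3 + q$
$s{\left(Q,m \right)} = \left(-3 + 2 m\right)^{2}$ ($s{\left(Q,m \right)} = \left(\left(-3 + m\right) + m\right)^{2} = \left(-3 + 2 m\right)^{2}$)
$X{\left(D,j \right)} = j + 90 D$ ($X{\left(D,j \right)} = 90 D + j = j + 90 D$)
$58 + X{\left(206,s{\left(-8,-14 \right)} \right)} = 58 + \left(\left(-3 + 2 \left(-14\right)\right)^{2} + 90 \cdot 206\right) = 58 + \left(\left(-3 - 28\right)^{2} + 18540\right) = 58 + \left(\left(-31\right)^{2} + 18540\right) = 58 + \left(961 + 18540\right) = 58 + 19501 = 19559$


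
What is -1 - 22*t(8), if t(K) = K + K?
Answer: -353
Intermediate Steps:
t(K) = 2*K
-1 - 22*t(8) = -1 - 44*8 = -1 - 22*16 = -1 - 352 = -353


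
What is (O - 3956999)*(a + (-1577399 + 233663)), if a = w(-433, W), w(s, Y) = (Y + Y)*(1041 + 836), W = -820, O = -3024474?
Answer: 30872185309568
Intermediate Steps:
w(s, Y) = 3754*Y (w(s, Y) = (2*Y)*1877 = 3754*Y)
a = -3078280 (a = 3754*(-820) = -3078280)
(O - 3956999)*(a + (-1577399 + 233663)) = (-3024474 - 3956999)*(-3078280 + (-1577399 + 233663)) = -6981473*(-3078280 - 1343736) = -6981473*(-4422016) = 30872185309568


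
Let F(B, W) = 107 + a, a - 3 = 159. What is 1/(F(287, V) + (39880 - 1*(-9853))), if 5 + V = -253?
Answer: 1/50002 ≈ 1.9999e-5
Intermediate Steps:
a = 162 (a = 3 + 159 = 162)
V = -258 (V = -5 - 253 = -258)
F(B, W) = 269 (F(B, W) = 107 + 162 = 269)
1/(F(287, V) + (39880 - 1*(-9853))) = 1/(269 + (39880 - 1*(-9853))) = 1/(269 + (39880 + 9853)) = 1/(269 + 49733) = 1/50002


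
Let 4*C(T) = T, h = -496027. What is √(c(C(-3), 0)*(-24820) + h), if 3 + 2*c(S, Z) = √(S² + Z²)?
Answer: I*√1872418/2 ≈ 684.18*I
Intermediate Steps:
C(T) = T/4
c(S, Z) = -3/2 + √(S² + Z²)/2
√(c(C(-3), 0)*(-24820) + h) = √((-3/2 + √(((¼)*(-3))² + 0²)/2)*(-24820) - 496027) = √((-3/2 + √((-¾)² + 0)/2)*(-24820) - 496027) = √((-3/2 + √(9/16 + 0)/2)*(-24820) - 496027) = √((-3/2 + √(9/16)/2)*(-24820) - 496027) = √((-3/2 + (½)*(¾))*(-24820) - 496027) = √((-3/2 + 3/8)*(-24820) - 496027) = √(-9/8*(-24820) - 496027) = √(55845/2 - 496027) = √(-936209/2) = I*√1872418/2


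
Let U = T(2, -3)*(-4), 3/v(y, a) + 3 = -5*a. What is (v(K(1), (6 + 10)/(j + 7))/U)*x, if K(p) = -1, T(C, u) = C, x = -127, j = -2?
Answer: -381/152 ≈ -2.5066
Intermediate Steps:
v(y, a) = 3/(-3 - 5*a)
U = -8 (U = 2*(-4) = -8)
(v(K(1), (6 + 10)/(j + 7))/U)*x = (-3/(3 + 5*((6 + 10)/(-2 + 7)))/(-8))*(-127) = (-3/(3 + 5*(16/5))*(-⅛))*(-127) = (-3/(3 + 16)*(-⅛))*(-127) = (-3/19*(-⅛))*(-127) = (-3*1/19*(-⅛))*(-127) = -3/19*(-⅛)*(-127) = (3/152)*(-127) = -381/152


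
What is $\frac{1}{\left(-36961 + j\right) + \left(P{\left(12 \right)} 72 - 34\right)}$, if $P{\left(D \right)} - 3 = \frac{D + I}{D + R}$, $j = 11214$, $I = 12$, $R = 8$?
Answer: $- \frac{5}{127393} \approx -3.9249 \cdot 10^{-5}$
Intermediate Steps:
$P{\left(D \right)} = 3 + \frac{12 + D}{8 + D}$ ($P{\left(D \right)} = 3 + \frac{D + 12}{D + 8} = 3 + \frac{12 + D}{8 + D}$)
$\frac{1}{\left(-36961 + j\right) + \left(P{\left(12 \right)} 72 - 34\right)} = \frac{1}{\left(-36961 + 11214\right) - \left(34 - \frac{4 \left(9 + 12\right)}{8 + 12} \cdot 72\right)} = \frac{1}{-25747 - \left(34 - 4 \cdot \frac{1}{20} \cdot 21 \cdot 72\right)} = \frac{1}{-25747 + \left(\frac{21}{5} \cdot 72 - 34\right)} = \frac{1}{-25747 + \left(\frac{1512}{5} - 34\right)} = \frac{1}{-25747 + \frac{1342}{5}} = \frac{1}{- \frac{127393}{5}} = - \frac{5}{127393}$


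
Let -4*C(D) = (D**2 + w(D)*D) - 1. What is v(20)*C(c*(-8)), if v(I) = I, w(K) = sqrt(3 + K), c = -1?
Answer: -315 - 40*sqrt(11) ≈ -447.67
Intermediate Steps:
C(D) = 1/4 - D**2/4 - D*sqrt(3 + D)/4 (C(D) = -((D**2 + sqrt(3 + D)*D) - 1)/4 = -((D**2 + D*sqrt(3 + D)) - 1)/4 = -(-1 + D**2 + D*sqrt(3 + D))/4 = 1/4 - D**2/4 - D*sqrt(3 + D)/4)
v(20)*C(c*(-8)) = 20*(1/4 - (-1*(-8))**2/4 - (-1*(-8))*sqrt(3 - 1*(-8))/4) = 20*(1/4 - 1/4*8**2 - 1/4*8*sqrt(3 + 8)) = 20*(1/4 - 1/4*64 - 1/4*8*sqrt(11)) = 20*(1/4 - 16 - 2*sqrt(11)) = 20*(-63/4 - 2*sqrt(11)) = -315 - 40*sqrt(11)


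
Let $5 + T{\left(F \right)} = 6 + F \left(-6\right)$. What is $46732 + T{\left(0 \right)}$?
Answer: $46733$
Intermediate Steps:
$T{\left(F \right)} = 1 - 6 F$ ($T{\left(F \right)} = -5 + \left(6 + F \left(-6\right)\right) = -5 - \left(-6 + 6 F\right) = 1 - 6 F$)
$46732 + T{\left(0 \right)} = 46732 + \left(1 - 0\right) = 46732 + \left(1 + 0\right) = 46732 + 1 = 46733$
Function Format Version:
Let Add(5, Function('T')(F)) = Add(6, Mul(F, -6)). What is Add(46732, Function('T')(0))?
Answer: 46733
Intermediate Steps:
Function('T')(F) = Add(1, Mul(-6, F)) (Function('T')(F) = Add(-5, Add(6, Mul(F, -6))) = Add(-5, Add(6, Mul(-6, F))) = Add(1, Mul(-6, F)))
Add(46732, Function('T')(0)) = Add(46732, Add(1, Mul(-6, 0))) = Add(46732, Add(1, 0)) = Add(46732, 1) = 46733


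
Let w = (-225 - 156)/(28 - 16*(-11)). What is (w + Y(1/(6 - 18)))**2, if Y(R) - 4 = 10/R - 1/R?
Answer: 51825601/4624 ≈ 11208.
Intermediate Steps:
Y(R) = 4 + 9/R (Y(R) = 4 + (10/R - 1/R) = 4 + 9/R)
w = -127/68 (w = -381/(28 + 176) = -381/204 = -381*1/204 = -127/68 ≈ -1.8676)
(w + Y(1/(6 - 18)))**2 = (-127/68 + (4 + 9/(1/(6 - 18))))**2 = (-127/68 + (4 + 9/(1/(-12))))**2 = (-127/68 + (4 + 9/(-1/12)))**2 = (-127/68 + (4 + 9*(-12)))**2 = (-127/68 + (4 - 108))**2 = (-127/68 - 104)**2 = (-7199/68)**2 = 51825601/4624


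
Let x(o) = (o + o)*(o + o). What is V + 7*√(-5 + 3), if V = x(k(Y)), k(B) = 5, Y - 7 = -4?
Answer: 100 + 7*I*√2 ≈ 100.0 + 9.8995*I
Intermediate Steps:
Y = 3 (Y = 7 - 4 = 3)
x(o) = 4*o² (x(o) = (2*o)*(2*o) = 4*o²)
V = 100 (V = 4*5² = 4*25 = 100)
V + 7*√(-5 + 3) = 100 + 7*√(-5 + 3) = 100 + 7*√(-2) = 100 + 7*(I*√2) = 100 + 7*I*√2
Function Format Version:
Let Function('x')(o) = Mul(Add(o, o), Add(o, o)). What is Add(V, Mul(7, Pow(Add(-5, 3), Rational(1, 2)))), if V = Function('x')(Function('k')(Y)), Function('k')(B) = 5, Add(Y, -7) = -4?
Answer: Add(100, Mul(7, I, Pow(2, Rational(1, 2)))) ≈ Add(100.00, Mul(9.8995, I))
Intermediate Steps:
Y = 3 (Y = Add(7, -4) = 3)
Function('x')(o) = Mul(4, Pow(o, 2)) (Function('x')(o) = Mul(Mul(2, o), Mul(2, o)) = Mul(4, Pow(o, 2)))
V = 100 (V = Mul(4, Pow(5, 2)) = Mul(4, 25) = 100)
Add(V, Mul(7, Pow(Add(-5, 3), Rational(1, 2)))) = Add(100, Mul(7, Pow(Add(-5, 3), Rational(1, 2)))) = Add(100, Mul(7, Pow(-2, Rational(1, 2)))) = Add(100, Mul(7, Mul(I, Pow(2, Rational(1, 2))))) = Add(100, Mul(7, I, Pow(2, Rational(1, 2))))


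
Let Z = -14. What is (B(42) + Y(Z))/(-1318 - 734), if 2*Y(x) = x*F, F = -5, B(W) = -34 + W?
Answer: -43/2052 ≈ -0.020955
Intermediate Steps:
Y(x) = -5*x/2 (Y(x) = (x*(-5))/2 = (-5*x)/2 = -5*x/2)
(B(42) + Y(Z))/(-1318 - 734) = ((-34 + 42) - 5/2*(-14))/(-1318 - 734) = (8 + 35)/(-2052) = 43*(-1/2052) = -43/2052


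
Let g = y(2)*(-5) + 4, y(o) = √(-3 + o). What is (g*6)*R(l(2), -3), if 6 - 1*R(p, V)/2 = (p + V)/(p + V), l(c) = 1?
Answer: 240 - 300*I ≈ 240.0 - 300.0*I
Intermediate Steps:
g = 4 - 5*I (g = √(-3 + 2)*(-5) + 4 = √(-1)*(-5) + 4 = I*(-5) + 4 = -5*I + 4 = 4 - 5*I ≈ 4.0 - 5.0*I)
R(p, V) = 10 (R(p, V) = 12 - 2*(p + V)/(p + V) = 12 - 2*(V + p)/(V + p) = 12 - 2*1 = 12 - 2 = 10)
(g*6)*R(l(2), -3) = ((4 - 5*I)*6)*10 = (24 - 30*I)*10 = 240 - 300*I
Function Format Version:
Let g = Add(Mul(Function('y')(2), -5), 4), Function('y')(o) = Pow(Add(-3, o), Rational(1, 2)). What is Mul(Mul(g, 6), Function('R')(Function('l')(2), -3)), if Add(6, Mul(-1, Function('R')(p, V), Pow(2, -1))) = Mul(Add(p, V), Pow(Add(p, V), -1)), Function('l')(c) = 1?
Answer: Add(240, Mul(-300, I)) ≈ Add(240.00, Mul(-300.00, I))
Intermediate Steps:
g = Add(4, Mul(-5, I)) (g = Add(Mul(Pow(Add(-3, 2), Rational(1, 2)), -5), 4) = Add(Mul(Pow(-1, Rational(1, 2)), -5), 4) = Add(Mul(I, -5), 4) = Add(Mul(-5, I), 4) = Add(4, Mul(-5, I)) ≈ Add(4.0000, Mul(-5.0000, I)))
Function('R')(p, V) = 10 (Function('R')(p, V) = Add(12, Mul(-2, Mul(Add(p, V), Pow(Add(p, V), -1)))) = Add(12, Mul(-2, Mul(Add(V, p), Pow(Add(V, p), -1)))) = Add(12, Mul(-2, 1)) = Add(12, -2) = 10)
Mul(Mul(g, 6), Function('R')(Function('l')(2), -3)) = Mul(Mul(Add(4, Mul(-5, I)), 6), 10) = Mul(Add(24, Mul(-30, I)), 10) = Add(240, Mul(-300, I))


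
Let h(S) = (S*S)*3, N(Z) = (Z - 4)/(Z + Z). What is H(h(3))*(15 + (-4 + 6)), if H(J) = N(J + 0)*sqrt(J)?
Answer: 391*sqrt(3)/18 ≈ 37.624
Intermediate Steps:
N(Z) = (-4 + Z)/(2*Z) (N(Z) = (-4 + Z)/((2*Z)) = (-4 + Z)*(1/(2*Z)) = (-4 + Z)/(2*Z))
h(S) = 3*S**2 (h(S) = S**2*3 = 3*S**2)
H(J) = (-4 + J)/(2*sqrt(J)) (H(J) = ((-4 + (J + 0))/(2*(J + 0)))*sqrt(J) = ((-4 + J)/(2*J))*sqrt(J) = (-4 + J)/(2*sqrt(J)))
H(h(3))*(15 + (-4 + 6)) = ((-4 + 3*3**2)/(2*sqrt(3*3**2)))*(15 + (-4 + 6)) = ((-4 + 3*9)/(2*sqrt(3*9)))*(15 + 2) = ((-4 + 27)/(2*sqrt(27)))*17 = ((1/2)*(sqrt(3)/9)*23)*17 = (23*sqrt(3)/18)*17 = 391*sqrt(3)/18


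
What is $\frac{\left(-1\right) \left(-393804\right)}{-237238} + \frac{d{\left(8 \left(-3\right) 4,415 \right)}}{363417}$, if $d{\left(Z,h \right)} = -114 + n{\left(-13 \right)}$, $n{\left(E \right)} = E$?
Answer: $- \frac{71572598747}{43108161123} \approx -1.6603$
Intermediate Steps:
$d{\left(Z,h \right)} = -127$ ($d{\left(Z,h \right)} = -114 - 13 = -127$)
$\frac{\left(-1\right) \left(-393804\right)}{-237238} + \frac{d{\left(8 \left(-3\right) 4,415 \right)}}{363417} = \frac{\left(-1\right) \left(-393804\right)}{-237238} - \frac{127}{363417} = 393804 \left(- \frac{1}{237238}\right) - \frac{127}{363417} = - \frac{196902}{118619} - \frac{127}{363417} = - \frac{71572598747}{43108161123}$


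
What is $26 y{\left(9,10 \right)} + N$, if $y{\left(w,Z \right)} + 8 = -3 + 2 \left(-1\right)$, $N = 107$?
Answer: $-231$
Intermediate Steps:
$y{\left(w,Z \right)} = -13$ ($y{\left(w,Z \right)} = -8 + \left(-3 + 2 \left(-1\right)\right) = -8 - 5 = -13$)
$26 y{\left(9,10 \right)} + N = 26 \left(-13\right) + 107 = -338 + 107 = -231$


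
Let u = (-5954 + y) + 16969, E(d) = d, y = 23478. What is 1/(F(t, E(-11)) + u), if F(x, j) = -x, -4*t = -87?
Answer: 4/137885 ≈ 2.9010e-5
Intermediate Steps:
t = 87/4 (t = -1/4*(-87) = 87/4 ≈ 21.750)
u = 34493 (u = (-5954 + 23478) + 16969 = 17524 + 16969 = 34493)
1/(F(t, E(-11)) + u) = 1/(-1*87/4 + 34493) = 1/(-87/4 + 34493) = 1/(137885/4) = 4/137885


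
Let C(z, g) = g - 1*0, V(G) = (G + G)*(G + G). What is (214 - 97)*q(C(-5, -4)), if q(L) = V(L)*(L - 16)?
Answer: -149760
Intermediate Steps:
V(G) = 4*G**2 (V(G) = (2*G)*(2*G) = 4*G**2)
C(z, g) = g (C(z, g) = g + 0 = g)
q(L) = 4*L**2*(-16 + L) (q(L) = (4*L**2)*(L - 16) = (4*L**2)*(-16 + L) = 4*L**2*(-16 + L))
(214 - 97)*q(C(-5, -4)) = (214 - 97)*(4*(-4)**2*(-16 - 4)) = 117*(4*16*(-20)) = 117*(-1280) = -149760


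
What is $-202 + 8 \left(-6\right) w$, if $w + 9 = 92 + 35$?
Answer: $-5866$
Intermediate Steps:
$w = 118$ ($w = -9 + \left(92 + 35\right) = -9 + 127 = 118$)
$-202 + 8 \left(-6\right) w = -202 + 8 \left(-6\right) 118 = -202 - 5664 = -5866$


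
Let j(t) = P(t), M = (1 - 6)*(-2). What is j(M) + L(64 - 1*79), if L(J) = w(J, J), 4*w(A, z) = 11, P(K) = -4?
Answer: -5/4 ≈ -1.2500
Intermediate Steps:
w(A, z) = 11/4 (w(A, z) = (¼)*11 = 11/4)
M = 10 (M = -5*(-2) = 10)
L(J) = 11/4
j(t) = -4
j(M) + L(64 - 1*79) = -4 + 11/4 = -5/4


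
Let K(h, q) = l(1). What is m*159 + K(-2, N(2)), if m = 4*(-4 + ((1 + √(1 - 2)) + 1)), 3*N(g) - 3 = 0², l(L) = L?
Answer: -1271 + 636*I ≈ -1271.0 + 636.0*I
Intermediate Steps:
N(g) = 1 (N(g) = 1 + (⅓)*0² = 1 + (⅓)*0 = 1 + 0 = 1)
K(h, q) = 1
m = -8 + 4*I (m = 4*(-4 + ((1 + √(-1)) + 1)) = 4*(-4 + ((1 + I) + 1)) = 4*(-4 + (2 + I)) = 4*(-2 + I) = -8 + 4*I ≈ -8.0 + 4.0*I)
m*159 + K(-2, N(2)) = (-8 + 4*I)*159 + 1 = (-1272 + 636*I) + 1 = -1271 + 636*I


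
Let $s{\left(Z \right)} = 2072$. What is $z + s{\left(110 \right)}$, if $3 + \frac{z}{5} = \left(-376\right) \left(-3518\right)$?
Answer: $6615897$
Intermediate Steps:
$z = 6613825$ ($z = -15 + 5 \left(\left(-376\right) \left(-3518\right)\right) = -15 + 5 \cdot 1322768 = -15 + 6613840 = 6613825$)
$z + s{\left(110 \right)} = 6613825 + 2072 = 6615897$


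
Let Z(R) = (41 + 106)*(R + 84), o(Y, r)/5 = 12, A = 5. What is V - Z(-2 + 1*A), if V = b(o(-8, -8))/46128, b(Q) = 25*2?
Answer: -294965471/23064 ≈ -12789.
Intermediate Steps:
o(Y, r) = 60 (o(Y, r) = 5*12 = 60)
b(Q) = 50
V = 25/23064 (V = 50/46128 = 50*(1/46128) = 25/23064 ≈ 0.0010839)
Z(R) = 12348 + 147*R (Z(R) = 147*(84 + R) = 12348 + 147*R)
V - Z(-2 + 1*A) = 25/23064 - (12348 + 147*(-2 + 1*5)) = 25/23064 - (12348 + 147*(-2 + 5)) = 25/23064 - (12348 + 147*3) = 25/23064 - (12348 + 441) = 25/23064 - 1*12789 = 25/23064 - 12789 = -294965471/23064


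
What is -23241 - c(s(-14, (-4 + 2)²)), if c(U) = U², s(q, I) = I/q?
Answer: -1138813/49 ≈ -23241.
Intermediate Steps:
-23241 - c(s(-14, (-4 + 2)²)) = -23241 - ((-4 + 2)²/(-14))² = -23241 - ((-2)²*(-1/14))² = -23241 - (4*(-1/14))² = -23241 - (-2/7)² = -23241 - 1*4/49 = -23241 - 4/49 = -1138813/49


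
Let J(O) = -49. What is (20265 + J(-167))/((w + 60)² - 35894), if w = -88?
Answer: -10108/17555 ≈ -0.57579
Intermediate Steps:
(20265 + J(-167))/((w + 60)² - 35894) = (20265 - 49)/((-88 + 60)² - 35894) = 20216/((-28)² - 35894) = 20216/(784 - 35894) = 20216/(-35110) = 20216*(-1/35110) = -10108/17555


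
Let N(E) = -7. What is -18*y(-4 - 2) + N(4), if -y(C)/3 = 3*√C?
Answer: -7 + 162*I*√6 ≈ -7.0 + 396.82*I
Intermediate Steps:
y(C) = -9*√C
-18*y(-4 - 2) + N(4) = -(-162)*√(-4 - 2) - 7 = -(-162)*√(-6) - 7 = -(-162)*I*√6 - 7 = 162*I*√6 - 7 = -7 + 162*I*√6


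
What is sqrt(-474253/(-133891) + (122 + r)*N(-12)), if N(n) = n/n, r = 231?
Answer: 4*sqrt(10950321)/701 ≈ 18.882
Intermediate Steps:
N(n) = 1
sqrt(-474253/(-133891) + (122 + r)*N(-12)) = sqrt(-474253/(-133891) + (122 + 231)*1) = sqrt(-474253*(-1/133891) + 353*1) = sqrt(2483/701 + 353) = sqrt(249936/701) = 4*sqrt(10950321)/701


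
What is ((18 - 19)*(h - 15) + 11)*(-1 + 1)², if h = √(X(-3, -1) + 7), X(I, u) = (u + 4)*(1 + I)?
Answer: 0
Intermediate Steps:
X(I, u) = (1 + I)*(4 + u) (X(I, u) = (4 + u)*(1 + I) = (1 + I)*(4 + u))
h = 1 (h = √((4 - 1 + 4*(-3) - 3*(-1)) + 7) = √((4 - 1 - 12 + 3) + 7) = √(-6 + 7) = √1 = 1)
((18 - 19)*(h - 15) + 11)*(-1 + 1)² = ((18 - 19)*(1 - 15) + 11)*(-1 + 1)² = (-1*(-14) + 11)*0² = (14 + 11)*0 = 25*0 = 0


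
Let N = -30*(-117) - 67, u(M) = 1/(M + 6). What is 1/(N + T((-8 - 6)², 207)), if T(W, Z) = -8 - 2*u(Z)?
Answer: 213/731653 ≈ 0.00029112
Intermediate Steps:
u(M) = 1/(6 + M)
T(W, Z) = -8 - 2/(6 + Z)
N = 3443 (N = 3510 - 67 = 3443)
1/(N + T((-8 - 6)², 207)) = 1/(3443 + 2*(-25 - 4*207)/(6 + 207)) = 1/(3443 + 2*(-25 - 828)/213) = 1/(3443 + 2*(1/213)*(-853)) = 1/(3443 - 1706/213) = 1/(731653/213) = 213/731653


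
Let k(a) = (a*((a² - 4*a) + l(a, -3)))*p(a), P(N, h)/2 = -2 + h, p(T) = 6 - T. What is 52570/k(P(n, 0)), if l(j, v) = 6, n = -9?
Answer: -5257/152 ≈ -34.586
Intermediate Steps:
P(N, h) = -4 + 2*h (P(N, h) = 2*(-2 + h) = -4 + 2*h)
k(a) = a*(6 - a)*(6 + a² - 4*a) (k(a) = (a*((a² - 4*a) + 6))*(6 - a) = (a*(6 + a² - 4*a))*(6 - a) = a*(6 - a)*(6 + a² - 4*a))
52570/k(P(n, 0)) = 52570/((-(-4 + 2*0)*(-6 + (-4 + 2*0))*(6 + (-4 + 2*0)² - 4*(-4 + 2*0)))) = 52570/((-(-4 + 0)*(-6 + (-4 + 0))*(6 + (-4 + 0)² - 4*(-4 + 0)))) = 52570/((-1*(-4)*(-6 - 4)*(6 + (-4)² - 4*(-4)))) = 52570/((-1*(-4)*(-10)*(6 + 16 + 16))) = 52570/((-1*(-4)*(-10)*38)) = 52570/(-1520) = 52570*(-1/1520) = -5257/152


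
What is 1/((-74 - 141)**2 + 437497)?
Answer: 1/483722 ≈ 2.0673e-6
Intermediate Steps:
1/((-74 - 141)**2 + 437497) = 1/((-215)**2 + 437497) = 1/(46225 + 437497) = 1/483722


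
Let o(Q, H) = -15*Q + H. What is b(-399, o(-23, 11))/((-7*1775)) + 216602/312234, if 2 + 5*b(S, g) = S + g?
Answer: 1347044978/1939753725 ≈ 0.69444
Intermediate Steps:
o(Q, H) = H - 15*Q
b(S, g) = -⅖ + S/5 + g/5 (b(S, g) = -⅖ + (S + g)/5 = -⅖ + (S/5 + g/5) = -⅖ + S/5 + g/5)
b(-399, o(-23, 11))/((-7*1775)) + 216602/312234 = (-⅖ + (⅕)*(-399) + (11 - 15*(-23))/5)/((-7*1775)) + 216602/312234 = (-⅖ - 399/5 + (11 + 345)/5)/(-12425) + 216602*(1/312234) = (-⅖ - 399/5 + (⅕)*356)*(-1/12425) + 108301/156117 = (-⅖ - 399/5 + 356/5)*(-1/12425) + 108301/156117 = -9*(-1/12425) + 108301/156117 = 9/12425 + 108301/156117 = 1347044978/1939753725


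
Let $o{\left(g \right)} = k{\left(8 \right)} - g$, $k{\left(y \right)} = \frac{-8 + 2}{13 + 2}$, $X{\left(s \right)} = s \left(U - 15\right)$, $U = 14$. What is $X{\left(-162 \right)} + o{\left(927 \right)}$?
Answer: $- \frac{3827}{5} \approx -765.4$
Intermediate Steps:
$X{\left(s \right)} = - s$ ($X{\left(s \right)} = s \left(14 - 15\right) = s \left(-1\right) = - s$)
$k{\left(y \right)} = - \frac{2}{5}$ ($k{\left(y \right)} = - \frac{6}{15} = \left(-6\right) \frac{1}{15} = - \frac{2}{5}$)
$o{\left(g \right)} = - \frac{2}{5} - g$
$X{\left(-162 \right)} + o{\left(927 \right)} = \left(-1\right) \left(-162\right) - \frac{4637}{5} = 162 - \frac{4637}{5} = - \frac{3827}{5}$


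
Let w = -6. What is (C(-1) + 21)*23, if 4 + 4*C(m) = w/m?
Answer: 989/2 ≈ 494.50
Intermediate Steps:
C(m) = -1 - 3/(2*m) (C(m) = -1 + (-6/m)/4 = -1 - 3/(2*m))
(C(-1) + 21)*23 = ((-3/2 - 1*(-1))/(-1) + 21)*23 = (-(-3/2 + 1) + 21)*23 = (-1*(-1/2) + 21)*23 = (1/2 + 21)*23 = (43/2)*23 = 989/2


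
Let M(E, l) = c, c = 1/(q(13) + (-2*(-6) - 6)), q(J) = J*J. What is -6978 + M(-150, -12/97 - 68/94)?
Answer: -1221149/175 ≈ -6978.0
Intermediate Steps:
q(J) = J**2
c = 1/175 (c = 1/(13**2 + (-2*(-6) - 6)) = 1/(169 + (12 - 6)) = 1/(169 + 6) = 1/175 ≈ 0.0057143)
M(E, l) = 1/175
-6978 + M(-150, -12/97 - 68/94) = -6978 + 1/175 = -1221149/175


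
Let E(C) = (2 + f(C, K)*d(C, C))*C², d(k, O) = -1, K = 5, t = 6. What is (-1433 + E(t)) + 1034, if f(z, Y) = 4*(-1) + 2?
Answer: -255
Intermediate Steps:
f(z, Y) = -2 (f(z, Y) = -4 + 2 = -2)
E(C) = 4*C² (E(C) = (2 - 2*(-1))*C² = (2 + 2)*C² = 4*C²)
(-1433 + E(t)) + 1034 = (-1433 + 4*6²) + 1034 = (-1433 + 4*36) + 1034 = (-1433 + 144) + 1034 = -1289 + 1034 = -255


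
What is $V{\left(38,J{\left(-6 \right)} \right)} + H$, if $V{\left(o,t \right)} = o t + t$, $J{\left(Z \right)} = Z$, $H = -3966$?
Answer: $-4200$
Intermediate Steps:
$V{\left(o,t \right)} = t + o t$
$V{\left(38,J{\left(-6 \right)} \right)} + H = - 6 \left(1 + 38\right) - 3966 = \left(-6\right) 39 - 3966 = -234 - 3966 = -4200$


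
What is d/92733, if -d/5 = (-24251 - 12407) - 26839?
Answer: 317485/92733 ≈ 3.4236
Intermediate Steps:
d = 317485 (d = -5*((-24251 - 12407) - 26839) = -5*(-36658 - 26839) = -5*(-63497) = 317485)
d/92733 = 317485/92733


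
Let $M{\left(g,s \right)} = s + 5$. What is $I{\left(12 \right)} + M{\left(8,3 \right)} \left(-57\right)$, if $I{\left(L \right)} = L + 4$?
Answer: $-440$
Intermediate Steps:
$I{\left(L \right)} = 4 + L$
$M{\left(g,s \right)} = 5 + s$
$I{\left(12 \right)} + M{\left(8,3 \right)} \left(-57\right) = \left(4 + 12\right) + \left(5 + 3\right) \left(-57\right) = 16 + 8 \left(-57\right) = 16 - 456 = -440$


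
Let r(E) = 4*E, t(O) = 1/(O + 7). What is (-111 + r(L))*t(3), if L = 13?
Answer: -59/10 ≈ -5.9000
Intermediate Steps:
t(O) = 1/(7 + O)
(-111 + r(L))*t(3) = (-111 + 4*13)/(7 + 3) = (-111 + 52)/10 = -59*⅒ = -59/10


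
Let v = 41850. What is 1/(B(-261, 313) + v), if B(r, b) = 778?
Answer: 1/42628 ≈ 2.3459e-5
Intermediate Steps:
1/(B(-261, 313) + v) = 1/(778 + 41850) = 1/42628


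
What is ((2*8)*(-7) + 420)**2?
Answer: 94864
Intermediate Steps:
((2*8)*(-7) + 420)**2 = (16*(-7) + 420)**2 = (-112 + 420)**2 = 308**2 = 94864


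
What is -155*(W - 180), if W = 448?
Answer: -41540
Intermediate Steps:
-155*(W - 180) = -155*(448 - 180) = -155*268 = -41540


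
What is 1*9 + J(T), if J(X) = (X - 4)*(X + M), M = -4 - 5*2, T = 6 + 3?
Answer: -16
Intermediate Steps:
T = 9
M = -14 (M = -4 - 10 = -14)
J(X) = (-14 + X)*(-4 + X) (J(X) = (X - 4)*(X - 14) = (-4 + X)*(-14 + X) = (-14 + X)*(-4 + X))
1*9 + J(T) = 1*9 + (56 + 9**2 - 18*9) = 9 + (56 + 81 - 162) = 9 - 25 = -16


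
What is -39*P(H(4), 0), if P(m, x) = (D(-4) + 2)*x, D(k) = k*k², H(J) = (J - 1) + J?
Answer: 0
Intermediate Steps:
H(J) = -1 + 2*J (H(J) = (-1 + J) + J = -1 + 2*J)
D(k) = k³
P(m, x) = -62*x (P(m, x) = ((-4)³ + 2)*x = (-64 + 2)*x = -62*x)
-39*P(H(4), 0) = -(-2418)*0 = -39*0 = 0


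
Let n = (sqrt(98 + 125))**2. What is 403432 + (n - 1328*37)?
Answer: 354519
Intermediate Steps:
n = 223 (n = (sqrt(223))**2 = 223)
403432 + (n - 1328*37) = 403432 + (223 - 1328*37) = 403432 + (223 - 1*49136) = 403432 + (223 - 49136) = 403432 - 48913 = 354519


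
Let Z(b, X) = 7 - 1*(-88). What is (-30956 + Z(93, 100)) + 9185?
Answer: -21676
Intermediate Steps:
Z(b, X) = 95 (Z(b, X) = 7 + 88 = 95)
(-30956 + Z(93, 100)) + 9185 = (-30956 + 95) + 9185 = -30861 + 9185 = -21676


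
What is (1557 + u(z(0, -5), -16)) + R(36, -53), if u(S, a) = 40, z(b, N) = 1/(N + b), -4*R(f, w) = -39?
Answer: 6427/4 ≈ 1606.8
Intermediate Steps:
R(f, w) = 39/4 (R(f, w) = -¼*(-39) = 39/4)
(1557 + u(z(0, -5), -16)) + R(36, -53) = (1557 + 40) + 39/4 = 1597 + 39/4 = 6427/4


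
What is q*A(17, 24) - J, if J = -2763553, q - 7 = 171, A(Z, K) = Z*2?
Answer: 2769605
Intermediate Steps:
A(Z, K) = 2*Z
q = 178 (q = 7 + 171 = 178)
q*A(17, 24) - J = 178*(2*17) - 1*(-2763553) = 178*34 + 2763553 = 6052 + 2763553 = 2769605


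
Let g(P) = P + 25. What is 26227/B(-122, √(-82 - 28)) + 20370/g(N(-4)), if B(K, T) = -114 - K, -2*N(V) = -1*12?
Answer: 975997/248 ≈ 3935.5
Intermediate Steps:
N(V) = 6 (N(V) = -(-1)*12/2 = -½*(-12) = 6)
g(P) = 25 + P
26227/B(-122, √(-82 - 28)) + 20370/g(N(-4)) = 26227/(-114 - 1*(-122)) + 20370/(25 + 6) = 26227/(-114 + 122) + 20370/31 = 26227/8 + 20370*(1/31) = 26227*(⅛) + 20370/31 = 26227/8 + 20370/31 = 975997/248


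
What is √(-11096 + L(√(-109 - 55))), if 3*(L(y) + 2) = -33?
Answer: 23*I*√21 ≈ 105.4*I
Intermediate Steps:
L(y) = -13 (L(y) = -2 + (⅓)*(-33) = -2 - 11 = -13)
√(-11096 + L(√(-109 - 55))) = √(-11096 - 13) = √(-11109) = 23*I*√21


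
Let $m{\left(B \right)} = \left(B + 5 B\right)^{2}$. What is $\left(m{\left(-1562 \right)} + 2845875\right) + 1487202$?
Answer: $92167461$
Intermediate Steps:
$m{\left(B \right)} = 36 B^{2}$ ($m{\left(B \right)} = \left(6 B\right)^{2} = 36 B^{2}$)
$\left(m{\left(-1562 \right)} + 2845875\right) + 1487202 = \left(36 \left(-1562\right)^{2} + 2845875\right) + 1487202 = \left(36 \cdot 2439844 + 2845875\right) + 1487202 = \left(87834384 + 2845875\right) + 1487202 = 90680259 + 1487202 = 92167461$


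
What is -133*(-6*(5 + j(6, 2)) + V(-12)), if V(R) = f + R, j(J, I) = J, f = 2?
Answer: 10108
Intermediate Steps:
V(R) = 2 + R
-133*(-6*(5 + j(6, 2)) + V(-12)) = -133*(-6*(5 + 6) + (2 - 12)) = -133*(-6*11 - 10) = -133*(-66 - 10) = -133*(-76) = 10108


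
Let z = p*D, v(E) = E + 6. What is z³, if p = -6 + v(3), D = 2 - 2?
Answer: 0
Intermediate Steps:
v(E) = 6 + E
D = 0
p = 3 (p = -6 + (6 + 3) = -6 + 9 = 3)
z = 0 (z = 3*0 = 0)
z³ = 0³ = 0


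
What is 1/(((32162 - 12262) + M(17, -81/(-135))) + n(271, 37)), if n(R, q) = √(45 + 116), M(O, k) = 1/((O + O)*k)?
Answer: 207040110/4120106662981 - 10404*√161/4120106662981 ≈ 5.0219e-5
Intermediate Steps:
M(O, k) = 1/(2*O*k) (M(O, k) = 1/((2*O)*k) = 1/(2*O*k))
n(R, q) = √161
1/(((32162 - 12262) + M(17, -81/(-135))) + n(271, 37)) = 1/(((32162 - 12262) + (½)/(17*(-81/(-135)))) + √161) = 1/((19900 + (½)*(1/17)/(-81*(-1/135))) + √161) = 1/((19900 + (½)*(1/17)/(⅗)) + √161) = 1/((19900 + (½)*(1/17)*(5/3)) + √161) = 1/((19900 + 5/102) + √161) = 1/(2029805/102 + √161)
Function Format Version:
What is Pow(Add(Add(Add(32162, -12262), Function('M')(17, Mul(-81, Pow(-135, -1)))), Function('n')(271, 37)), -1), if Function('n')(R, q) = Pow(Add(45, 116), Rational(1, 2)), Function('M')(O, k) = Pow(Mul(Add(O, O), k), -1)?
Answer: Add(Rational(207040110, 4120106662981), Mul(Rational(-10404, 4120106662981), Pow(161, Rational(1, 2)))) ≈ 5.0219e-5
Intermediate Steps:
Function('M')(O, k) = Mul(Rational(1, 2), Pow(O, -1), Pow(k, -1)) (Function('M')(O, k) = Pow(Mul(Mul(2, O), k), -1) = Pow(Mul(2, O, k), -1) = Mul(Rational(1, 2), Pow(O, -1), Pow(k, -1)))
Function('n')(R, q) = Pow(161, Rational(1, 2))
Pow(Add(Add(Add(32162, -12262), Function('M')(17, Mul(-81, Pow(-135, -1)))), Function('n')(271, 37)), -1) = Pow(Add(Add(Add(32162, -12262), Mul(Rational(1, 2), Pow(17, -1), Pow(Mul(-81, Pow(-135, -1)), -1))), Pow(161, Rational(1, 2))), -1) = Pow(Add(Add(19900, Mul(Rational(1, 2), Rational(1, 17), Pow(Mul(-81, Rational(-1, 135)), -1))), Pow(161, Rational(1, 2))), -1) = Pow(Add(Add(19900, Mul(Rational(1, 2), Rational(1, 17), Pow(Rational(3, 5), -1))), Pow(161, Rational(1, 2))), -1) = Pow(Add(Add(19900, Mul(Rational(1, 2), Rational(1, 17), Rational(5, 3))), Pow(161, Rational(1, 2))), -1) = Pow(Add(Add(19900, Rational(5, 102)), Pow(161, Rational(1, 2))), -1) = Pow(Add(Rational(2029805, 102), Pow(161, Rational(1, 2))), -1)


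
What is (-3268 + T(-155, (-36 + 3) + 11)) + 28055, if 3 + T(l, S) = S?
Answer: 24762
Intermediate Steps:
T(l, S) = -3 + S
(-3268 + T(-155, (-36 + 3) + 11)) + 28055 = (-3268 + (-3 + ((-36 + 3) + 11))) + 28055 = (-3268 + (-3 + (-33 + 11))) + 28055 = (-3268 + (-3 - 22)) + 28055 = (-3268 - 25) + 28055 = -3293 + 28055 = 24762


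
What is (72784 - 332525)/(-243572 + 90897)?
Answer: 259741/152675 ≈ 1.7013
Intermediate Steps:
(72784 - 332525)/(-243572 + 90897) = -259741/(-152675) = -259741*(-1/152675) = 259741/152675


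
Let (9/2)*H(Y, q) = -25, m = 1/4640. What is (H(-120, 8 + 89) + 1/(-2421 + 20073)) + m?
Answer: -341255281/61428960 ≈ -5.5553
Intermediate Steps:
m = 1/4640 ≈ 0.00021552
H(Y, q) = -50/9 (H(Y, q) = (2/9)*(-25) = -50/9)
(H(-120, 8 + 89) + 1/(-2421 + 20073)) + m = (-50/9 + 1/(-2421 + 20073)) + 1/4640 = (-50/9 + 1/17652) + 1/4640 = -294197/52956 + 1/4640 = -341255281/61428960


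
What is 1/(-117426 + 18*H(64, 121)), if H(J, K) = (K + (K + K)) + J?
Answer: -1/109740 ≈ -9.1125e-6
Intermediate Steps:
H(J, K) = J + 3*K (H(J, K) = (K + 2*K) + J = 3*K + J = J + 3*K)
1/(-117426 + 18*H(64, 121)) = 1/(-117426 + 18*(64 + 3*121)) = 1/(-117426 + 18*(64 + 363)) = 1/(-117426 + 18*427) = 1/(-117426 + 7686) = 1/(-109740) = -1/109740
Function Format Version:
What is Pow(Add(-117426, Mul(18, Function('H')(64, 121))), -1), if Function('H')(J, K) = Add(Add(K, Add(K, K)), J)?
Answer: Rational(-1, 109740) ≈ -9.1125e-6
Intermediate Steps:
Function('H')(J, K) = Add(J, Mul(3, K)) (Function('H')(J, K) = Add(Add(K, Mul(2, K)), J) = Add(Mul(3, K), J) = Add(J, Mul(3, K)))
Pow(Add(-117426, Mul(18, Function('H')(64, 121))), -1) = Pow(Add(-117426, Mul(18, Add(64, Mul(3, 121)))), -1) = Pow(Add(-117426, Mul(18, Add(64, 363))), -1) = Pow(Add(-117426, Mul(18, 427)), -1) = Pow(Add(-117426, 7686), -1) = Pow(-109740, -1) = Rational(-1, 109740)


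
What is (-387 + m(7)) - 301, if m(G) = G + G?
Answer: -674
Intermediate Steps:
m(G) = 2*G
(-387 + m(7)) - 301 = (-387 + 2*7) - 301 = (-387 + 14) - 301 = -373 - 301 = -674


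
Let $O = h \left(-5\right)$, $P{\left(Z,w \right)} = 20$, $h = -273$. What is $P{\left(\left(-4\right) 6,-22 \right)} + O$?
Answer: $1385$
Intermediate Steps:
$O = 1365$ ($O = \left(-273\right) \left(-5\right) = 1365$)
$P{\left(\left(-4\right) 6,-22 \right)} + O = 20 + 1365 = 1385$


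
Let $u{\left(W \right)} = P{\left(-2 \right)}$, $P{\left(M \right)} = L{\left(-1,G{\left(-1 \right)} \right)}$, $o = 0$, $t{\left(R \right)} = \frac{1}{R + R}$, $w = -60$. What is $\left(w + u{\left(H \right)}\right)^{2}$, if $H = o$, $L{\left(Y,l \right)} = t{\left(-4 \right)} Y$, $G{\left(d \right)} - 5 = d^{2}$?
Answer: $\frac{229441}{64} \approx 3585.0$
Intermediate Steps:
$t{\left(R \right)} = \frac{1}{2 R}$
$G{\left(d \right)} = 5 + d^{2}$
$L{\left(Y,l \right)} = - \frac{Y}{8}$ ($L{\left(Y,l \right)} = \frac{1}{2 \left(-4\right)} Y = \frac{1}{2} \left(- \frac{1}{4}\right) Y = - \frac{Y}{8}$)
$H = 0$
$P{\left(M \right)} = \frac{1}{8}$ ($P{\left(M \right)} = \left(- \frac{1}{8}\right) \left(-1\right) = \frac{1}{8}$)
$u{\left(W \right)} = \frac{1}{8}$
$\left(w + u{\left(H \right)}\right)^{2} = \left(-60 + \frac{1}{8}\right)^{2} = \left(- \frac{479}{8}\right)^{2} = \frac{229441}{64}$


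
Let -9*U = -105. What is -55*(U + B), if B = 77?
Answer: -14630/3 ≈ -4876.7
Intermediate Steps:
U = 35/3 (U = -1/9*(-105) = 35/3 ≈ 11.667)
-55*(U + B) = -55*(35/3 + 77) = -55*266/3 = -14630/3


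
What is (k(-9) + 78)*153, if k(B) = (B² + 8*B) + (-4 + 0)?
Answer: 12699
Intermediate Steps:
k(B) = -4 + B² + 8*B (k(B) = (B² + 8*B) - 4 = -4 + B² + 8*B)
(k(-9) + 78)*153 = ((-4 + (-9)² + 8*(-9)) + 78)*153 = ((-4 + 81 - 72) + 78)*153 = (5 + 78)*153 = 83*153 = 12699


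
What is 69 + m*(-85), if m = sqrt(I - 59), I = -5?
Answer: 69 - 680*I ≈ 69.0 - 680.0*I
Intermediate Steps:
m = 8*I (m = sqrt(-5 - 59) = sqrt(-64) = 8*I ≈ 8.0*I)
69 + m*(-85) = 69 + (8*I)*(-85) = 69 - 680*I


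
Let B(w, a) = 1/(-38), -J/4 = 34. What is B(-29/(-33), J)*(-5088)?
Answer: 2544/19 ≈ 133.89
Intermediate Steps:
J = -136 (J = -4*34 = -136)
B(w, a) = -1/38
B(-29/(-33), J)*(-5088) = -1/38*(-5088) = 2544/19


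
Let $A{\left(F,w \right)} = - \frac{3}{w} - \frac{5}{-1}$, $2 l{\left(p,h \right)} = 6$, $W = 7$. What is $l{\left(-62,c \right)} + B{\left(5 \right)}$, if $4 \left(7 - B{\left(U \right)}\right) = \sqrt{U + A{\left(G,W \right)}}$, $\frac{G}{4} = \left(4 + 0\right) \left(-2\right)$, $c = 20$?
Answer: $10 - \frac{\sqrt{469}}{28} \approx 9.2266$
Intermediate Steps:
$l{\left(p,h \right)} = 3$ ($l{\left(p,h \right)} = \frac{1}{2} \cdot 6 = 3$)
$G = -32$ ($G = 4 \left(4 + 0\right) \left(-2\right) = 4 \cdot 4 \left(-2\right) = 4 \left(-8\right) = -32$)
$A{\left(F,w \right)} = 5 - \frac{3}{w}$ ($A{\left(F,w \right)} = - \frac{3}{w} - -5 = - \frac{3}{w} + 5 = 5 - \frac{3}{w}$)
$B{\left(U \right)} = 7 - \frac{\sqrt{\frac{32}{7} + U}}{4}$ ($B{\left(U \right)} = 7 - \frac{\sqrt{U + \left(5 - \frac{3}{7}\right)}}{4} = 7 - \frac{\sqrt{U + \frac{32}{7}}}{4} = 7 - \frac{\sqrt{\frac{32}{7} + U}}{4}$)
$l{\left(-62,c \right)} + B{\left(5 \right)} = 3 + \left(7 - \frac{\sqrt{224 + 49 \cdot 5}}{28}\right) = 3 + \left(7 - \frac{\sqrt{224 + 245}}{28}\right) = 3 + \left(7 - \frac{\sqrt{469}}{28}\right) = 10 - \frac{\sqrt{469}}{28}$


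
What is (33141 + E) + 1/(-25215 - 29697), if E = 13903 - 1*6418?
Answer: 2230854911/54912 ≈ 40626.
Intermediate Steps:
E = 7485 (E = 13903 - 6418 = 7485)
(33141 + E) + 1/(-25215 - 29697) = (33141 + 7485) + 1/(-25215 - 29697) = 40626 + 1/(-54912) = 40626 - 1/54912 = 2230854911/54912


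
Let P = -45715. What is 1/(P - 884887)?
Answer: -1/930602 ≈ -1.0746e-6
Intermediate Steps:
1/(P - 884887) = 1/(-45715 - 884887) = 1/(-930602) = -1/930602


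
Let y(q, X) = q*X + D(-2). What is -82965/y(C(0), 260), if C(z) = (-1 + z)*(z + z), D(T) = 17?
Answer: -82965/17 ≈ -4880.3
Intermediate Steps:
C(z) = 2*z*(-1 + z) (C(z) = (-1 + z)*(2*z) = 2*z*(-1 + z))
y(q, X) = 17 + X*q (y(q, X) = q*X + 17 = X*q + 17 = 17 + X*q)
-82965/y(C(0), 260) = -82965/(17 + 260*(2*0*(-1 + 0))) = -82965/(17 + 260*(2*0*(-1))) = -82965/(17 + 260*0) = -82965/(17 + 0) = -82965/17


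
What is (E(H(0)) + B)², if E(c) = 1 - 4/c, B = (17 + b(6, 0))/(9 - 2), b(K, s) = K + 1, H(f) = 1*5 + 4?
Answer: 63001/3969 ≈ 15.873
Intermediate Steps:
H(f) = 9 (H(f) = 5 + 4 = 9)
b(K, s) = 1 + K
B = 24/7 (B = (17 + (1 + 6))/(9 - 2) = (17 + 7)/7 = 24*(⅐) = 24/7 ≈ 3.4286)
E(c) = 1 - 4/c
(E(H(0)) + B)² = ((-4 + 9)/9 + 24/7)² = ((⅑)*5 + 24/7)² = (5/9 + 24/7)² = (251/63)² = 63001/3969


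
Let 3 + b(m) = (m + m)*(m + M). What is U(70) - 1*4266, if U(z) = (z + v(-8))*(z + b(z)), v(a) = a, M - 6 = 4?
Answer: 694288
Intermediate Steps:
M = 10 (M = 6 + 4 = 10)
b(m) = -3 + 2*m*(10 + m) (b(m) = -3 + (m + m)*(m + 10) = -3 + (2*m)*(10 + m) = -3 + 2*m*(10 + m))
U(z) = (-8 + z)*(-3 + 2*z² + 21*z) (U(z) = (z - 8)*(z + (-3 + 2*z² + 20*z)) = (-8 + z)*(-3 + 2*z² + 21*z))
U(70) - 1*4266 = (24 - 171*70 + 2*70³ + 5*70²) - 1*4266 = (24 - 11970 + 2*343000 + 5*4900) - 4266 = (24 - 11970 + 686000 + 24500) - 4266 = 698554 - 4266 = 694288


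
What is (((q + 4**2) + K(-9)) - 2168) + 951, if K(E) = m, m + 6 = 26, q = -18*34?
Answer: -1793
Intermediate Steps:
q = -612
m = 20 (m = -6 + 26 = 20)
K(E) = 20
(((q + 4**2) + K(-9)) - 2168) + 951 = (((-612 + 4**2) + 20) - 2168) + 951 = (((-612 + 16) + 20) - 2168) + 951 = ((-596 + 20) - 2168) + 951 = (-576 - 2168) + 951 = -2744 + 951 = -1793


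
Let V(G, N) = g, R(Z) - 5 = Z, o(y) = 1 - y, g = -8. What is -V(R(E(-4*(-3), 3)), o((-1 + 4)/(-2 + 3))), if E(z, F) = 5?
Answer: 8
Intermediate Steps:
R(Z) = 5 + Z
V(G, N) = -8
-V(R(E(-4*(-3), 3)), o((-1 + 4)/(-2 + 3))) = -1*(-8) = 8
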